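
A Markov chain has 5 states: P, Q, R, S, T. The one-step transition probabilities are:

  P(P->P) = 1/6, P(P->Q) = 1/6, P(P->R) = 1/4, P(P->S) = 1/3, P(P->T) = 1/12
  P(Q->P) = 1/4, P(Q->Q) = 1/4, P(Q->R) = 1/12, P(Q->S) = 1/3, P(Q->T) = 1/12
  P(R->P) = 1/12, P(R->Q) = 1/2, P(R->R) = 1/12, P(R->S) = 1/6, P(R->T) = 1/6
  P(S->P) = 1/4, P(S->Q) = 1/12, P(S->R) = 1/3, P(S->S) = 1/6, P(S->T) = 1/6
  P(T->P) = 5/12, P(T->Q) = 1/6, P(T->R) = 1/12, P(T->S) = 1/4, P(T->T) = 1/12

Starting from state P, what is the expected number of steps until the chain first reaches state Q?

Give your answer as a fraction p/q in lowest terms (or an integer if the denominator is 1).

Let h_i = expected steps to first reach Q from state i.
Boundary: h_Q = 0.
First-step equations for the other states:
  h_P = 1 + 1/6*h_P + 1/6*h_Q + 1/4*h_R + 1/3*h_S + 1/12*h_T
  h_R = 1 + 1/12*h_P + 1/2*h_Q + 1/12*h_R + 1/6*h_S + 1/6*h_T
  h_S = 1 + 1/4*h_P + 1/12*h_Q + 1/3*h_R + 1/6*h_S + 1/6*h_T
  h_T = 1 + 5/12*h_P + 1/6*h_Q + 1/12*h_R + 1/4*h_S + 1/12*h_T

Substituting h_Q = 0 and rearranging gives the linear system (I - Q) h = 1:
  [5/6, -1/4, -1/3, -1/12] . (h_P, h_R, h_S, h_T) = 1
  [-1/12, 11/12, -1/6, -1/6] . (h_P, h_R, h_S, h_T) = 1
  [-1/4, -1/3, 5/6, -1/6] . (h_P, h_R, h_S, h_T) = 1
  [-5/12, -1/12, -1/4, 11/12] . (h_P, h_R, h_S, h_T) = 1

Solving yields:
  h_P = 4140/901
  h_R = 20568/6307
  h_S = 30540/6307
  h_T = 30252/6307

Starting state is P, so the expected hitting time is h_P = 4140/901.

Answer: 4140/901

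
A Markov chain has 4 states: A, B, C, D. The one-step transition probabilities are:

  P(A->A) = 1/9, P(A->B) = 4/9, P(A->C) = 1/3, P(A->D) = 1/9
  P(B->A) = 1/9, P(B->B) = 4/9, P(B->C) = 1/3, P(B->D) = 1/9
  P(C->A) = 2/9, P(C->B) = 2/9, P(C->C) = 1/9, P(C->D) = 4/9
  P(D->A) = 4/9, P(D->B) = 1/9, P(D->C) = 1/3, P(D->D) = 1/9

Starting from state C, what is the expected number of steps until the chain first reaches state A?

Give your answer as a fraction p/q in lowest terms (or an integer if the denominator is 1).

Answer: 243/62

Derivation:
Let h_i = expected steps to first reach A from state i.
Boundary: h_A = 0.
First-step equations for the other states:
  h_B = 1 + 1/9*h_A + 4/9*h_B + 1/3*h_C + 1/9*h_D
  h_C = 1 + 2/9*h_A + 2/9*h_B + 1/9*h_C + 4/9*h_D
  h_D = 1 + 4/9*h_A + 1/9*h_B + 1/3*h_C + 1/9*h_D

Substituting h_A = 0 and rearranging gives the linear system (I - Q) h = 1:
  [5/9, -1/3, -1/9] . (h_B, h_C, h_D) = 1
  [-2/9, 8/9, -4/9] . (h_B, h_C, h_D) = 1
  [-1/9, -1/3, 8/9] . (h_B, h_C, h_D) = 1

Solving yields:
  h_B = 297/62
  h_C = 243/62
  h_D = 99/31

Starting state is C, so the expected hitting time is h_C = 243/62.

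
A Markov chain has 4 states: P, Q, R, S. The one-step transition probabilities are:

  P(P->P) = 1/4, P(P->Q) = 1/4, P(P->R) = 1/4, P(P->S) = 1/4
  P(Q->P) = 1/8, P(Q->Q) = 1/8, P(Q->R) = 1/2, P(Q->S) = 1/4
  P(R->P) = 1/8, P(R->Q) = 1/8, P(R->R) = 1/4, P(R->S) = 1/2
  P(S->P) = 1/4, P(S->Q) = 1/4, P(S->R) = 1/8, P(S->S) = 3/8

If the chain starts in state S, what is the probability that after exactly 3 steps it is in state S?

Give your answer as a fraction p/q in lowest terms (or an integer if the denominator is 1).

Computing P^3 by repeated multiplication:
P^1 =
  P: [1/4, 1/4, 1/4, 1/4]
  Q: [1/8, 1/8, 1/2, 1/4]
  R: [1/8, 1/8, 1/4, 1/2]
  S: [1/4, 1/4, 1/8, 3/8]
P^2 =
  P: [3/16, 3/16, 9/32, 11/32]
  Q: [11/64, 11/64, 1/4, 13/32]
  R: [13/64, 13/64, 7/32, 3/8]
  S: [13/64, 13/64, 17/64, 21/64]
P^3 =
  P: [49/256, 49/256, 65/256, 93/256]
  Q: [101/512, 101/512, 31/128, 93/256]
  R: [101/512, 101/512, 65/256, 45/128]
  S: [49/256, 49/256, 133/512, 183/512]

(P^3)[S -> S] = 183/512

Answer: 183/512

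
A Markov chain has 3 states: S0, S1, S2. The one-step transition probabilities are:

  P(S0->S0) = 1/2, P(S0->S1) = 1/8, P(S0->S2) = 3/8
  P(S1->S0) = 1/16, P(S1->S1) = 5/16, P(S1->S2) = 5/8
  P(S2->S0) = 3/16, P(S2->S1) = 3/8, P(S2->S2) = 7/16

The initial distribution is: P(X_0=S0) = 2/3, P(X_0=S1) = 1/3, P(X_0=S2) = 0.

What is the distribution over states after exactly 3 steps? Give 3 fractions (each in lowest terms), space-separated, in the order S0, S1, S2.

Answer: 979/4096 3553/12288 2899/6144

Derivation:
Propagating the distribution step by step (d_{t+1} = d_t * P):
d_0 = (S0=2/3, S1=1/3, S2=0)
  d_1[S0] = 2/3*1/2 + 1/3*1/16 + 0*3/16 = 17/48
  d_1[S1] = 2/3*1/8 + 1/3*5/16 + 0*3/8 = 3/16
  d_1[S2] = 2/3*3/8 + 1/3*5/8 + 0*7/16 = 11/24
d_1 = (S0=17/48, S1=3/16, S2=11/24)
  d_2[S0] = 17/48*1/2 + 3/16*1/16 + 11/24*3/16 = 211/768
  d_2[S1] = 17/48*1/8 + 3/16*5/16 + 11/24*3/8 = 211/768
  d_2[S2] = 17/48*3/8 + 3/16*5/8 + 11/24*7/16 = 173/384
d_2 = (S0=211/768, S1=211/768, S2=173/384)
  d_3[S0] = 211/768*1/2 + 211/768*1/16 + 173/384*3/16 = 979/4096
  d_3[S1] = 211/768*1/8 + 211/768*5/16 + 173/384*3/8 = 3553/12288
  d_3[S2] = 211/768*3/8 + 211/768*5/8 + 173/384*7/16 = 2899/6144
d_3 = (S0=979/4096, S1=3553/12288, S2=2899/6144)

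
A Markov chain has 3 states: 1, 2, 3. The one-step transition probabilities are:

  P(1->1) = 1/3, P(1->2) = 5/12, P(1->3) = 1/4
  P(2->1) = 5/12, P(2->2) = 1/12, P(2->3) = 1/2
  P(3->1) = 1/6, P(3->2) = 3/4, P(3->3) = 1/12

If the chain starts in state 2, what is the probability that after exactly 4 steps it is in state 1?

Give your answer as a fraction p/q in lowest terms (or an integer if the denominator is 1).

Answer: 773/2592

Derivation:
Computing P^4 by repeated multiplication:
P^1 =
  1: [1/3, 5/12, 1/4]
  2: [5/12, 1/12, 1/2]
  3: [1/6, 3/4, 1/12]
P^2 =
  1: [47/144, 13/36, 5/16]
  2: [37/144, 5/9, 3/16]
  3: [55/144, 7/36, 61/144]
P^3 =
  1: [269/864, 173/432, 83/288]
  2: [301/864, 127/432, 103/288]
  3: [241/864, 71/144, 197/864]
P^4 =
  1: [413/1296, 983/2592, 29/96]
  2: [773/2592, 1135/2592, 19/72]
  3: [109/324, 851/2592, 869/2592]

(P^4)[2 -> 1] = 773/2592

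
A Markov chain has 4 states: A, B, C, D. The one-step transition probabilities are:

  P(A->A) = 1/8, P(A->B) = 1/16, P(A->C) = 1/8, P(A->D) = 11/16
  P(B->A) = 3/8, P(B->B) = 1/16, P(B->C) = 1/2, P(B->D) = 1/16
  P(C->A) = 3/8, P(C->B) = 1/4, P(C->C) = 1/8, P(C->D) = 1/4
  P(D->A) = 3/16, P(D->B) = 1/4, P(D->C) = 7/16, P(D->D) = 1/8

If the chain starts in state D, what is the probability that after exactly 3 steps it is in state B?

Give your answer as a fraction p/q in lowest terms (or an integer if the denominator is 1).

Answer: 661/4096

Derivation:
Computing P^3 by repeated multiplication:
P^1 =
  A: [1/8, 1/16, 1/8, 11/16]
  B: [3/8, 1/16, 1/2, 1/16]
  C: [3/8, 1/4, 1/8, 1/4]
  D: [3/16, 1/4, 7/16, 1/8]
P^2 =
  A: [55/256, 55/256, 93/256, 53/256]
  B: [69/256, 43/256, 43/256, 101/256]
  C: [15/64, 17/128, 19/64, 43/128]
  D: [39/128, 43/256, 33/128, 69/256]
P^3 =
  A: [1157/4096, 347/2048, 1107/4096, 569/2048]
  B: [957/4096, 43/256, 1275/4096, 147/512]
  C: [519/2048, 371/2048, 573/2048, 585/2048]
  D: [1017/4096, 661/4096, 1115/4096, 1303/4096]

(P^3)[D -> B] = 661/4096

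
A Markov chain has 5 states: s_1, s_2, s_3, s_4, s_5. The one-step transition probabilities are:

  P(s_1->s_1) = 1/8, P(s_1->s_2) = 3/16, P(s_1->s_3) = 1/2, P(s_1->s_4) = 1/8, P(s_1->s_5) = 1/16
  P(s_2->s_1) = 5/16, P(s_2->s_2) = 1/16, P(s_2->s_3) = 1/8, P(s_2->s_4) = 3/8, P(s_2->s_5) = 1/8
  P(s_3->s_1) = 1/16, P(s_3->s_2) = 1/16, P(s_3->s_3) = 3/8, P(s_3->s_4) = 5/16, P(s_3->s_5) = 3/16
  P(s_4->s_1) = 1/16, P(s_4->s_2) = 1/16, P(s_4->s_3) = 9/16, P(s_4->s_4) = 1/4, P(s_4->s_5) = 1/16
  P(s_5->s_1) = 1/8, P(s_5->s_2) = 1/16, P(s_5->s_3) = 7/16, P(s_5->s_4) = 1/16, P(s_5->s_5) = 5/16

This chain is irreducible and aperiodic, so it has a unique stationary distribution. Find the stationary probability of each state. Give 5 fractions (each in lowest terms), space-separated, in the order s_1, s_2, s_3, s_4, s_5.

The stationary distribution satisfies pi = pi * P, i.e.:
  pi_s_1 = 1/8*pi_s_1 + 5/16*pi_s_2 + 1/16*pi_s_3 + 1/16*pi_s_4 + 1/8*pi_s_5
  pi_s_2 = 3/16*pi_s_1 + 1/16*pi_s_2 + 1/16*pi_s_3 + 1/16*pi_s_4 + 1/16*pi_s_5
  pi_s_3 = 1/2*pi_s_1 + 1/8*pi_s_2 + 3/8*pi_s_3 + 9/16*pi_s_4 + 7/16*pi_s_5
  pi_s_4 = 1/8*pi_s_1 + 3/8*pi_s_2 + 5/16*pi_s_3 + 1/4*pi_s_4 + 1/16*pi_s_5
  pi_s_5 = 1/16*pi_s_1 + 1/8*pi_s_2 + 3/16*pi_s_3 + 1/16*pi_s_4 + 5/16*pi_s_5
with normalization: pi_s_1 + pi_s_2 + pi_s_3 + pi_s_4 + pi_s_5 = 1.

Using the first 4 balance equations plus normalization, the linear system A*pi = b is:
  [-7/8, 5/16, 1/16, 1/16, 1/8] . pi = 0
  [3/16, -15/16, 1/16, 1/16, 1/16] . pi = 0
  [1/2, 1/8, -5/8, 9/16, 7/16] . pi = 0
  [1/8, 3/8, 5/16, -3/4, 1/16] . pi = 0
  [1, 1, 1, 1, 1] . pi = 1

Solving yields:
  pi_s_1 = 5237/53846
  pi_s_2 = 2010/26923
  pi_s_3 = 1757/4142
  pi_s_4 = 13119/53846
  pi_s_5 = 8629/53846

Verification (pi * P):
  5237/53846*1/8 + 2010/26923*5/16 + 1757/4142*1/16 + 13119/53846*1/16 + 8629/53846*1/8 = 5237/53846 = pi_s_1  (ok)
  5237/53846*3/16 + 2010/26923*1/16 + 1757/4142*1/16 + 13119/53846*1/16 + 8629/53846*1/16 = 2010/26923 = pi_s_2  (ok)
  5237/53846*1/2 + 2010/26923*1/8 + 1757/4142*3/8 + 13119/53846*9/16 + 8629/53846*7/16 = 1757/4142 = pi_s_3  (ok)
  5237/53846*1/8 + 2010/26923*3/8 + 1757/4142*5/16 + 13119/53846*1/4 + 8629/53846*1/16 = 13119/53846 = pi_s_4  (ok)
  5237/53846*1/16 + 2010/26923*1/8 + 1757/4142*3/16 + 13119/53846*1/16 + 8629/53846*5/16 = 8629/53846 = pi_s_5  (ok)

Answer: 5237/53846 2010/26923 1757/4142 13119/53846 8629/53846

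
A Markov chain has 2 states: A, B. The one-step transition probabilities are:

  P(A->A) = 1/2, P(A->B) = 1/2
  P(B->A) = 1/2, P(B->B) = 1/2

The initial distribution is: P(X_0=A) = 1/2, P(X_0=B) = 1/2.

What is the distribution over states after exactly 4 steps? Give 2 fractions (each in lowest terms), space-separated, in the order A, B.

Propagating the distribution step by step (d_{t+1} = d_t * P):
d_0 = (A=1/2, B=1/2)
  d_1[A] = 1/2*1/2 + 1/2*1/2 = 1/2
  d_1[B] = 1/2*1/2 + 1/2*1/2 = 1/2
d_1 = (A=1/2, B=1/2)
  d_2[A] = 1/2*1/2 + 1/2*1/2 = 1/2
  d_2[B] = 1/2*1/2 + 1/2*1/2 = 1/2
d_2 = (A=1/2, B=1/2)
  d_3[A] = 1/2*1/2 + 1/2*1/2 = 1/2
  d_3[B] = 1/2*1/2 + 1/2*1/2 = 1/2
d_3 = (A=1/2, B=1/2)
  d_4[A] = 1/2*1/2 + 1/2*1/2 = 1/2
  d_4[B] = 1/2*1/2 + 1/2*1/2 = 1/2
d_4 = (A=1/2, B=1/2)

Answer: 1/2 1/2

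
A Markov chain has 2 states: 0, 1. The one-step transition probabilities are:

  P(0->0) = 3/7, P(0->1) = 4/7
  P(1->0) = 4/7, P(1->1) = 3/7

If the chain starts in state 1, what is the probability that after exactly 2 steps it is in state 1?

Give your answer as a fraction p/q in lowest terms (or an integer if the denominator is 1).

Computing P^2 by repeated multiplication:
P^1 =
  0: [3/7, 4/7]
  1: [4/7, 3/7]
P^2 =
  0: [25/49, 24/49]
  1: [24/49, 25/49]

(P^2)[1 -> 1] = 25/49

Answer: 25/49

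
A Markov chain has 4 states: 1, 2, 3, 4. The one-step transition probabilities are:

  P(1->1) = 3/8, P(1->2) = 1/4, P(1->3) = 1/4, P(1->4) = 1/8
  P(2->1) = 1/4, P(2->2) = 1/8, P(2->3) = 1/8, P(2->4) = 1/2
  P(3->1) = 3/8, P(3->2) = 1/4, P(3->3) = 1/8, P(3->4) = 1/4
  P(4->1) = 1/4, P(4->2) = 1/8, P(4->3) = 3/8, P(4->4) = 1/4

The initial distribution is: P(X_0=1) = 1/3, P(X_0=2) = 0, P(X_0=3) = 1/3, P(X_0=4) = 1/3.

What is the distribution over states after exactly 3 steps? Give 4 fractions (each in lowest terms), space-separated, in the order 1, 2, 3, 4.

Propagating the distribution step by step (d_{t+1} = d_t * P):
d_0 = (1=1/3, 2=0, 3=1/3, 4=1/3)
  d_1[1] = 1/3*3/8 + 0*1/4 + 1/3*3/8 + 1/3*1/4 = 1/3
  d_1[2] = 1/3*1/4 + 0*1/8 + 1/3*1/4 + 1/3*1/8 = 5/24
  d_1[3] = 1/3*1/4 + 0*1/8 + 1/3*1/8 + 1/3*3/8 = 1/4
  d_1[4] = 1/3*1/8 + 0*1/2 + 1/3*1/4 + 1/3*1/4 = 5/24
d_1 = (1=1/3, 2=5/24, 3=1/4, 4=5/24)
  d_2[1] = 1/3*3/8 + 5/24*1/4 + 1/4*3/8 + 5/24*1/4 = 31/96
  d_2[2] = 1/3*1/4 + 5/24*1/8 + 1/4*1/4 + 5/24*1/8 = 19/96
  d_2[3] = 1/3*1/4 + 5/24*1/8 + 1/4*1/8 + 5/24*3/8 = 7/32
  d_2[4] = 1/3*1/8 + 5/24*1/2 + 1/4*1/4 + 5/24*1/4 = 25/96
d_2 = (1=31/96, 2=19/96, 3=7/32, 4=25/96)
  d_3[1] = 31/96*3/8 + 19/96*1/4 + 7/32*3/8 + 25/96*1/4 = 61/192
  d_3[2] = 31/96*1/4 + 19/96*1/8 + 7/32*1/4 + 25/96*1/8 = 37/192
  d_3[3] = 31/96*1/4 + 19/96*1/8 + 7/32*1/8 + 25/96*3/8 = 59/256
  d_3[4] = 31/96*1/8 + 19/96*1/2 + 7/32*1/4 + 25/96*1/4 = 199/768
d_3 = (1=61/192, 2=37/192, 3=59/256, 4=199/768)

Answer: 61/192 37/192 59/256 199/768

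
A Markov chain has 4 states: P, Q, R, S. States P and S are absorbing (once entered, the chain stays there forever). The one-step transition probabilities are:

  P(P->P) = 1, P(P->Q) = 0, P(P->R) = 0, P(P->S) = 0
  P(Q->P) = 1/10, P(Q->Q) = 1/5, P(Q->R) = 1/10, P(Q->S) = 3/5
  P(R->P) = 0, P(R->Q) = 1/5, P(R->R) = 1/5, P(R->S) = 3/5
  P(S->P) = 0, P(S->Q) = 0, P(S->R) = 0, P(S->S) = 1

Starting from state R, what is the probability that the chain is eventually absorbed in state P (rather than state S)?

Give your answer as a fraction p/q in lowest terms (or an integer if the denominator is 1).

Answer: 1/31

Derivation:
Let a_i = P(absorbed in P | start in state i).
Boundary conditions: a_P = 1, a_S = 0.
For each transient state i, a_i = sum_j P(i->j) * a_j:
  a_Q = 1/10*a_P + 1/5*a_Q + 1/10*a_R + 3/5*a_S
  a_R = 0*a_P + 1/5*a_Q + 1/5*a_R + 3/5*a_S

Substituting a_P = 1 and a_S = 0, rearrange to (I - Q) a = r where r[i] = P(i -> P):
  [4/5, -1/10] . (a_Q, a_R) = 1/10
  [-1/5, 4/5] . (a_Q, a_R) = 0

Solving yields:
  a_Q = 4/31
  a_R = 1/31

Starting state is R, so the absorption probability is a_R = 1/31.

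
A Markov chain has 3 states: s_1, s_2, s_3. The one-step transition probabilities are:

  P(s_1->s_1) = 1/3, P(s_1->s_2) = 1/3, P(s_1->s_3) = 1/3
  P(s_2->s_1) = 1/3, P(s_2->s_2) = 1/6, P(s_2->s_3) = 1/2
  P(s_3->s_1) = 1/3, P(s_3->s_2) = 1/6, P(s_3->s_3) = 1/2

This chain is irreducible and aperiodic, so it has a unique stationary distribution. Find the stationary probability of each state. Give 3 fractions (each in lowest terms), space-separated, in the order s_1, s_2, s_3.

The stationary distribution satisfies pi = pi * P, i.e.:
  pi_s_1 = 1/3*pi_s_1 + 1/3*pi_s_2 + 1/3*pi_s_3
  pi_s_2 = 1/3*pi_s_1 + 1/6*pi_s_2 + 1/6*pi_s_3
  pi_s_3 = 1/3*pi_s_1 + 1/2*pi_s_2 + 1/2*pi_s_3
with normalization: pi_s_1 + pi_s_2 + pi_s_3 = 1.

Using the first 2 balance equations plus normalization, the linear system A*pi = b is:
  [-2/3, 1/3, 1/3] . pi = 0
  [1/3, -5/6, 1/6] . pi = 0
  [1, 1, 1] . pi = 1

Solving yields:
  pi_s_1 = 1/3
  pi_s_2 = 2/9
  pi_s_3 = 4/9

Verification (pi * P):
  1/3*1/3 + 2/9*1/3 + 4/9*1/3 = 1/3 = pi_s_1  (ok)
  1/3*1/3 + 2/9*1/6 + 4/9*1/6 = 2/9 = pi_s_2  (ok)
  1/3*1/3 + 2/9*1/2 + 4/9*1/2 = 4/9 = pi_s_3  (ok)

Answer: 1/3 2/9 4/9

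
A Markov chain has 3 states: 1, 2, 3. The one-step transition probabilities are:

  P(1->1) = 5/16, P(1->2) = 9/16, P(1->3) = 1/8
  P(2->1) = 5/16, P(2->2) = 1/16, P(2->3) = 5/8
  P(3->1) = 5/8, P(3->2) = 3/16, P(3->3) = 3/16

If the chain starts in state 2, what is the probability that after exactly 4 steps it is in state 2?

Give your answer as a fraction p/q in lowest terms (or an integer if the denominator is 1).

Answer: 4669/16384

Derivation:
Computing P^4 by repeated multiplication:
P^1 =
  1: [5/16, 9/16, 1/8]
  2: [5/16, 1/16, 5/8]
  3: [5/8, 3/16, 3/16]
P^2 =
  1: [45/128, 15/64, 53/128]
  2: [65/128, 19/64, 25/128]
  3: [95/256, 51/128, 59/256]
P^3 =
  1: [905/2048, 297/1024, 549/2048]
  2: [765/2048, 349/1024, 585/2048]
  3: [1575/4096, 567/2048, 1387/4096]
P^4 =
  1: [12985/32768, 5193/16384, 9397/32768]
  2: [13165/32768, 4669/16384, 10265/32768]
  3: [27415/65536, 9735/32768, 18651/65536]

(P^4)[2 -> 2] = 4669/16384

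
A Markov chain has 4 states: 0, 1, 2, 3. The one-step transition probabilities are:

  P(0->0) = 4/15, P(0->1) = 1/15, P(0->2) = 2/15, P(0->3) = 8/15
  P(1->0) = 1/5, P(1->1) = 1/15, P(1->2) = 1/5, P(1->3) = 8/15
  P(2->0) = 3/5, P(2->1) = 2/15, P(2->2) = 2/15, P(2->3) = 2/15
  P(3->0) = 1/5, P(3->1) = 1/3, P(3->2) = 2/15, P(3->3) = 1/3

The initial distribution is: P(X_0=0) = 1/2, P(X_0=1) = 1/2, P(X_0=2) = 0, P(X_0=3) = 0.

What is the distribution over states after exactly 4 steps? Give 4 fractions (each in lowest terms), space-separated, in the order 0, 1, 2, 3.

Propagating the distribution step by step (d_{t+1} = d_t * P):
d_0 = (0=1/2, 1=1/2, 2=0, 3=0)
  d_1[0] = 1/2*4/15 + 1/2*1/5 + 0*3/5 + 0*1/5 = 7/30
  d_1[1] = 1/2*1/15 + 1/2*1/15 + 0*2/15 + 0*1/3 = 1/15
  d_1[2] = 1/2*2/15 + 1/2*1/5 + 0*2/15 + 0*2/15 = 1/6
  d_1[3] = 1/2*8/15 + 1/2*8/15 + 0*2/15 + 0*1/3 = 8/15
d_1 = (0=7/30, 1=1/15, 2=1/6, 3=8/15)
  d_2[0] = 7/30*4/15 + 1/15*1/5 + 1/6*3/5 + 8/15*1/5 = 127/450
  d_2[1] = 7/30*1/15 + 1/15*1/15 + 1/6*2/15 + 8/15*1/3 = 11/50
  d_2[2] = 7/30*2/15 + 1/15*1/5 + 1/6*2/15 + 8/15*2/15 = 31/225
  d_2[3] = 7/30*8/15 + 1/15*8/15 + 1/6*2/15 + 8/15*1/3 = 9/25
d_2 = (0=127/450, 1=11/50, 2=31/225, 3=9/25)
  d_3[0] = 127/450*4/15 + 11/50*1/5 + 31/225*3/5 + 9/25*1/5 = 1849/6750
  d_3[1] = 127/450*1/15 + 11/50*1/15 + 31/225*2/15 + 9/25*1/3 = 116/675
  d_3[2] = 127/450*2/15 + 11/50*1/5 + 31/225*2/15 + 9/25*2/15 = 37/250
  d_3[3] = 127/450*8/15 + 11/50*8/15 + 31/225*2/15 + 9/25*1/3 = 457/1125
d_3 = (0=1849/6750, 1=116/675, 2=37/250, 3=457/1125)
  d_4[0] = 1849/6750*4/15 + 116/675*1/5 + 37/250*3/5 + 457/1125*1/5 = 28093/101250
  d_4[1] = 1849/6750*1/15 + 116/675*1/15 + 37/250*2/15 + 457/1125*1/3 = 6239/33750
  d_4[2] = 1849/6750*2/15 + 116/675*1/5 + 37/250*2/15 + 457/1125*2/15 = 1466/10125
  d_4[3] = 1849/6750*8/15 + 116/675*8/15 + 37/250*2/15 + 457/1125*1/3 = 442/1125
d_4 = (0=28093/101250, 1=6239/33750, 2=1466/10125, 3=442/1125)

Answer: 28093/101250 6239/33750 1466/10125 442/1125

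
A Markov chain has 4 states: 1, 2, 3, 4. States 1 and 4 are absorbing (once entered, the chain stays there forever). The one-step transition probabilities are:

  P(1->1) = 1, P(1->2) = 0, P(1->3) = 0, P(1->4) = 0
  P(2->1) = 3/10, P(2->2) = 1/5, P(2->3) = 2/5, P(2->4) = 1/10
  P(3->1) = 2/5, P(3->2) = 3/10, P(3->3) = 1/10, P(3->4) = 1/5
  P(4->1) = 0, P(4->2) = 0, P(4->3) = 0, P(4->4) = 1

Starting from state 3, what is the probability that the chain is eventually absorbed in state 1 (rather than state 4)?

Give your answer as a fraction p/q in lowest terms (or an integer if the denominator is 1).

Let a_i = P(absorbed in 1 | start in state i).
Boundary conditions: a_1 = 1, a_4 = 0.
For each transient state i, a_i = sum_j P(i->j) * a_j:
  a_2 = 3/10*a_1 + 1/5*a_2 + 2/5*a_3 + 1/10*a_4
  a_3 = 2/5*a_1 + 3/10*a_2 + 1/10*a_3 + 1/5*a_4

Substituting a_1 = 1 and a_4 = 0, rearrange to (I - Q) a = r where r[i] = P(i -> 1):
  [4/5, -2/5] . (a_2, a_3) = 3/10
  [-3/10, 9/10] . (a_2, a_3) = 2/5

Solving yields:
  a_2 = 43/60
  a_3 = 41/60

Starting state is 3, so the absorption probability is a_3 = 41/60.

Answer: 41/60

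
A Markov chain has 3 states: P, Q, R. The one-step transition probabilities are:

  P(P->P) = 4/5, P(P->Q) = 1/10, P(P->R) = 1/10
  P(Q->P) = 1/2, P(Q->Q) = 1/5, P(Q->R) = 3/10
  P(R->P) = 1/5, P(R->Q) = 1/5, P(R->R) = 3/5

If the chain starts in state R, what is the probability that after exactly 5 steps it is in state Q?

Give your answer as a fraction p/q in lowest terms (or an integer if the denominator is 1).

Answer: 7311/50000

Derivation:
Computing P^5 by repeated multiplication:
P^1 =
  P: [4/5, 1/10, 1/10]
  Q: [1/2, 1/5, 3/10]
  R: [1/5, 1/5, 3/5]
P^2 =
  P: [71/100, 3/25, 17/100]
  Q: [14/25, 3/20, 29/100]
  R: [19/50, 9/50, 11/25]
P^3 =
  P: [331/500, 129/1000, 209/1000]
  Q: [581/1000, 18/125, 11/40]
  R: [241/500, 81/500, 89/250]
P^4 =
  P: [6359/10000, 669/5000, 2303/10000]
  Q: [2959/5000, 1419/10000, 2663/10000]
  R: [2689/5000, 759/5000, 194/625]
P^5 =
  P: [7771/12500, 13641/100000, 24191/100000]
  Q: [11953/20000, 7041/50000, 26153/100000]
  R: [28411/50000, 7311/50000, 7139/25000]

(P^5)[R -> Q] = 7311/50000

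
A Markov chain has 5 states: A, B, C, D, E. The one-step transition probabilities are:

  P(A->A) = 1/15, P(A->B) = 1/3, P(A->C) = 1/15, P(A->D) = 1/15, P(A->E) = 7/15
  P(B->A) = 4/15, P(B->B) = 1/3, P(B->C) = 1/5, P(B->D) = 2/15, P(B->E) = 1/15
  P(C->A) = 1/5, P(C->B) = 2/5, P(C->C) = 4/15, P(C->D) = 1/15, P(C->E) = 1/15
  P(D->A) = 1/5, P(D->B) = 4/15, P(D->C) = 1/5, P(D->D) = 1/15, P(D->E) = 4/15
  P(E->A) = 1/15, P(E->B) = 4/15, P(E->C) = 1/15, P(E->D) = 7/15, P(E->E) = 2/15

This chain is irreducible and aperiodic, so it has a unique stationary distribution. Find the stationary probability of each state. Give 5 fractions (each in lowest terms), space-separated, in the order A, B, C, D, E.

The stationary distribution satisfies pi = pi * P, i.e.:
  pi_A = 1/15*pi_A + 4/15*pi_B + 1/5*pi_C + 1/5*pi_D + 1/15*pi_E
  pi_B = 1/3*pi_A + 1/3*pi_B + 2/5*pi_C + 4/15*pi_D + 4/15*pi_E
  pi_C = 1/15*pi_A + 1/5*pi_B + 4/15*pi_C + 1/5*pi_D + 1/15*pi_E
  pi_D = 1/15*pi_A + 2/15*pi_B + 1/15*pi_C + 1/15*pi_D + 7/15*pi_E
  pi_E = 7/15*pi_A + 1/15*pi_B + 1/15*pi_C + 4/15*pi_D + 2/15*pi_E
with normalization: pi_A + pi_B + pi_C + pi_D + pi_E = 1.

Using the first 4 balance equations plus normalization, the linear system A*pi = b is:
  [-14/15, 4/15, 1/5, 1/5, 1/15] . pi = 0
  [1/3, -2/3, 2/5, 4/15, 4/15] . pi = 0
  [1/15, 1/5, -11/15, 1/5, 1/15] . pi = 0
  [1/15, 2/15, 1/15, -14/15, 7/15] . pi = 0
  [1, 1, 1, 1, 1] . pi = 1

Solving yields:
  pi_A = 4889/28072
  pi_B = 4513/14036
  pi_C = 9187/56144
  pi_D = 409/2552
  pi_E = 10129/56144

Verification (pi * P):
  4889/28072*1/15 + 4513/14036*4/15 + 9187/56144*1/5 + 409/2552*1/5 + 10129/56144*1/15 = 4889/28072 = pi_A  (ok)
  4889/28072*1/3 + 4513/14036*1/3 + 9187/56144*2/5 + 409/2552*4/15 + 10129/56144*4/15 = 4513/14036 = pi_B  (ok)
  4889/28072*1/15 + 4513/14036*1/5 + 9187/56144*4/15 + 409/2552*1/5 + 10129/56144*1/15 = 9187/56144 = pi_C  (ok)
  4889/28072*1/15 + 4513/14036*2/15 + 9187/56144*1/15 + 409/2552*1/15 + 10129/56144*7/15 = 409/2552 = pi_D  (ok)
  4889/28072*7/15 + 4513/14036*1/15 + 9187/56144*1/15 + 409/2552*4/15 + 10129/56144*2/15 = 10129/56144 = pi_E  (ok)

Answer: 4889/28072 4513/14036 9187/56144 409/2552 10129/56144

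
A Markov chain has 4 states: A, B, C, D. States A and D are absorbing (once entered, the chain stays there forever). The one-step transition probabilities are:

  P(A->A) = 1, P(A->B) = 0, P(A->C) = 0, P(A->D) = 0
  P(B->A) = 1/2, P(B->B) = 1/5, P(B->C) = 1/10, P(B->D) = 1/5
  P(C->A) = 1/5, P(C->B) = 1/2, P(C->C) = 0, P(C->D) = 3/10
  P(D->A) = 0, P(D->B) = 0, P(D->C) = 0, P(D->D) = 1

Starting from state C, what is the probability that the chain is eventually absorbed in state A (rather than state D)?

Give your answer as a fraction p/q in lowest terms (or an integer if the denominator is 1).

Let a_i = P(absorbed in A | start in state i).
Boundary conditions: a_A = 1, a_D = 0.
For each transient state i, a_i = sum_j P(i->j) * a_j:
  a_B = 1/2*a_A + 1/5*a_B + 1/10*a_C + 1/5*a_D
  a_C = 1/5*a_A + 1/2*a_B + 0*a_C + 3/10*a_D

Substituting a_A = 1 and a_D = 0, rearrange to (I - Q) a = r where r[i] = P(i -> A):
  [4/5, -1/10] . (a_B, a_C) = 1/2
  [-1/2, 1] . (a_B, a_C) = 1/5

Solving yields:
  a_B = 52/75
  a_C = 41/75

Starting state is C, so the absorption probability is a_C = 41/75.

Answer: 41/75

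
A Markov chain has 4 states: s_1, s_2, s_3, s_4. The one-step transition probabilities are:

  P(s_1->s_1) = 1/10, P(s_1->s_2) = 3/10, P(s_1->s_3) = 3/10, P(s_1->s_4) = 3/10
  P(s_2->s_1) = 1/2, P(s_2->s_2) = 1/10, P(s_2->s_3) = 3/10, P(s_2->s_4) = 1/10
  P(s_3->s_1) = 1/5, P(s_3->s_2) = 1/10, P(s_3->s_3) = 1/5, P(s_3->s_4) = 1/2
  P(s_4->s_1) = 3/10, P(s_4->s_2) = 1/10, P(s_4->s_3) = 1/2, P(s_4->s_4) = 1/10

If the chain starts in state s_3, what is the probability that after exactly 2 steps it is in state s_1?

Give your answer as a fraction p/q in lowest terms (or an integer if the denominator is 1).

Computing P^2 by repeated multiplication:
P^1 =
  s_1: [1/10, 3/10, 3/10, 3/10]
  s_2: [1/2, 1/10, 3/10, 1/10]
  s_3: [1/5, 1/10, 1/5, 1/2]
  s_4: [3/10, 1/10, 1/2, 1/10]
P^2 =
  s_1: [31/100, 3/25, 33/100, 6/25]
  s_2: [19/100, 1/5, 29/100, 8/25]
  s_3: [13/50, 7/50, 19/50, 11/50]
  s_4: [21/100, 4/25, 27/100, 9/25]

(P^2)[s_3 -> s_1] = 13/50

Answer: 13/50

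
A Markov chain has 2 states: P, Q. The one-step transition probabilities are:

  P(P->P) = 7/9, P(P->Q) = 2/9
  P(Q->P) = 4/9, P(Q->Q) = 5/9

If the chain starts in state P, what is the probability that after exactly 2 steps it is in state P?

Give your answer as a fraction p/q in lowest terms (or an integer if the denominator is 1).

Answer: 19/27

Derivation:
Computing P^2 by repeated multiplication:
P^1 =
  P: [7/9, 2/9]
  Q: [4/9, 5/9]
P^2 =
  P: [19/27, 8/27]
  Q: [16/27, 11/27]

(P^2)[P -> P] = 19/27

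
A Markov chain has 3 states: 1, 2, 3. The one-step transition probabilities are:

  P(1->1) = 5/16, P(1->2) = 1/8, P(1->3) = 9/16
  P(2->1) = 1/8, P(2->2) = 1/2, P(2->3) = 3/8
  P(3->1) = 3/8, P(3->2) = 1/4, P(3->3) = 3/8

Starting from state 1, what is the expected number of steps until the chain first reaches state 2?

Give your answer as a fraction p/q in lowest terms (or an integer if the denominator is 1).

Answer: 38/7

Derivation:
Let h_i = expected steps to first reach 2 from state i.
Boundary: h_2 = 0.
First-step equations for the other states:
  h_1 = 1 + 5/16*h_1 + 1/8*h_2 + 9/16*h_3
  h_3 = 1 + 3/8*h_1 + 1/4*h_2 + 3/8*h_3

Substituting h_2 = 0 and rearranging gives the linear system (I - Q) h = 1:
  [11/16, -9/16] . (h_1, h_3) = 1
  [-3/8, 5/8] . (h_1, h_3) = 1

Solving yields:
  h_1 = 38/7
  h_3 = 34/7

Starting state is 1, so the expected hitting time is h_1 = 38/7.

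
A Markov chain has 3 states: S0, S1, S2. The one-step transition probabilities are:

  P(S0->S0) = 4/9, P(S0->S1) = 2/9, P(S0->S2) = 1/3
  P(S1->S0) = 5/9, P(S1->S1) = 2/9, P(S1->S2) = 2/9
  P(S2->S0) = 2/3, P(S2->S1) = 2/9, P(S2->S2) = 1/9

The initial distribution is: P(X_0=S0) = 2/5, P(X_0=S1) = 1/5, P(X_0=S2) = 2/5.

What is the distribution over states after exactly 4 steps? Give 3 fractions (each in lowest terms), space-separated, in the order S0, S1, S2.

Propagating the distribution step by step (d_{t+1} = d_t * P):
d_0 = (S0=2/5, S1=1/5, S2=2/5)
  d_1[S0] = 2/5*4/9 + 1/5*5/9 + 2/5*2/3 = 5/9
  d_1[S1] = 2/5*2/9 + 1/5*2/9 + 2/5*2/9 = 2/9
  d_1[S2] = 2/5*1/3 + 1/5*2/9 + 2/5*1/9 = 2/9
d_1 = (S0=5/9, S1=2/9, S2=2/9)
  d_2[S0] = 5/9*4/9 + 2/9*5/9 + 2/9*2/3 = 14/27
  d_2[S1] = 5/9*2/9 + 2/9*2/9 + 2/9*2/9 = 2/9
  d_2[S2] = 5/9*1/3 + 2/9*2/9 + 2/9*1/9 = 7/27
d_2 = (S0=14/27, S1=2/9, S2=7/27)
  d_3[S0] = 14/27*4/9 + 2/9*5/9 + 7/27*2/3 = 128/243
  d_3[S1] = 14/27*2/9 + 2/9*2/9 + 7/27*2/9 = 2/9
  d_3[S2] = 14/27*1/3 + 2/9*2/9 + 7/27*1/9 = 61/243
d_3 = (S0=128/243, S1=2/9, S2=61/243)
  d_4[S0] = 128/243*4/9 + 2/9*5/9 + 61/243*2/3 = 1148/2187
  d_4[S1] = 128/243*2/9 + 2/9*2/9 + 61/243*2/9 = 2/9
  d_4[S2] = 128/243*1/3 + 2/9*2/9 + 61/243*1/9 = 553/2187
d_4 = (S0=1148/2187, S1=2/9, S2=553/2187)

Answer: 1148/2187 2/9 553/2187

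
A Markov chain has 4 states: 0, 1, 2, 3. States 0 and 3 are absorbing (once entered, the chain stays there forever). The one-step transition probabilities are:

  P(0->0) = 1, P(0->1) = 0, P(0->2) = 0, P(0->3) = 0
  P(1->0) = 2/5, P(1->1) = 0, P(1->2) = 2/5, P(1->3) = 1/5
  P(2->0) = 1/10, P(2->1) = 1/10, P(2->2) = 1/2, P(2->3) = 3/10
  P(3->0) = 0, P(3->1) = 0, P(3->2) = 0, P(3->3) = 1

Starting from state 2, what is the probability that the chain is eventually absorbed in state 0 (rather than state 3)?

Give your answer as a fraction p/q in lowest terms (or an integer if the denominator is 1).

Let a_i = P(absorbed in 0 | start in state i).
Boundary conditions: a_0 = 1, a_3 = 0.
For each transient state i, a_i = sum_j P(i->j) * a_j:
  a_1 = 2/5*a_0 + 0*a_1 + 2/5*a_2 + 1/5*a_3
  a_2 = 1/10*a_0 + 1/10*a_1 + 1/2*a_2 + 3/10*a_3

Substituting a_0 = 1 and a_3 = 0, rearrange to (I - Q) a = r where r[i] = P(i -> 0):
  [1, -2/5] . (a_1, a_2) = 2/5
  [-1/10, 1/2] . (a_1, a_2) = 1/10

Solving yields:
  a_1 = 12/23
  a_2 = 7/23

Starting state is 2, so the absorption probability is a_2 = 7/23.

Answer: 7/23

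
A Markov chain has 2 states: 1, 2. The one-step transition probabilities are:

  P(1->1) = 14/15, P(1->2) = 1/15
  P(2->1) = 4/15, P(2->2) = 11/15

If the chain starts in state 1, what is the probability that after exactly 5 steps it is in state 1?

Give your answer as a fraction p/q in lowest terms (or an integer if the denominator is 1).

Answer: 1004/1215

Derivation:
Computing P^5 by repeated multiplication:
P^1 =
  1: [14/15, 1/15]
  2: [4/15, 11/15]
P^2 =
  1: [8/9, 1/9]
  2: [4/9, 5/9]
P^3 =
  1: [116/135, 19/135]
  2: [76/135, 59/135]
P^4 =
  1: [68/81, 13/81]
  2: [52/81, 29/81]
P^5 =
  1: [1004/1215, 211/1215]
  2: [844/1215, 371/1215]

(P^5)[1 -> 1] = 1004/1215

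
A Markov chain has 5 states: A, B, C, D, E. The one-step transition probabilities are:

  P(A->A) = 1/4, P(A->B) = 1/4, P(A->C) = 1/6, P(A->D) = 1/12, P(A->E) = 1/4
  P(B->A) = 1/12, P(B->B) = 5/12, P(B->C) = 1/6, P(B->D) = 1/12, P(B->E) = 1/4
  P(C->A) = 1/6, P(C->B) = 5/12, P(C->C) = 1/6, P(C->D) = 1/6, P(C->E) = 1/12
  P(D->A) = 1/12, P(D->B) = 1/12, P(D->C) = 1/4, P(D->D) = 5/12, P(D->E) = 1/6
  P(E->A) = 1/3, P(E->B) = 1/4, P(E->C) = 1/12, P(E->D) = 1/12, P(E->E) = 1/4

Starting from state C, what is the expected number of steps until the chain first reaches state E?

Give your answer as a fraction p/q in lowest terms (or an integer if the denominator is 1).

Answer: 448/79

Derivation:
Let h_i = expected steps to first reach E from state i.
Boundary: h_E = 0.
First-step equations for the other states:
  h_A = 1 + 1/4*h_A + 1/4*h_B + 1/6*h_C + 1/12*h_D + 1/4*h_E
  h_B = 1 + 1/12*h_A + 5/12*h_B + 1/6*h_C + 1/12*h_D + 1/4*h_E
  h_C = 1 + 1/6*h_A + 5/12*h_B + 1/6*h_C + 1/6*h_D + 1/12*h_E
  h_D = 1 + 1/12*h_A + 1/12*h_B + 1/4*h_C + 5/12*h_D + 1/6*h_E

Substituting h_E = 0 and rearranging gives the linear system (I - Q) h = 1:
  [3/4, -1/4, -1/6, -1/12] . (h_A, h_B, h_C, h_D) = 1
  [-1/12, 7/12, -1/6, -1/12] . (h_A, h_B, h_C, h_D) = 1
  [-1/6, -5/12, 5/6, -1/6] . (h_A, h_B, h_C, h_D) = 1
  [-1/12, -1/12, -1/4, 7/12] . (h_A, h_B, h_C, h_D) = 1

Solving yields:
  h_A = 380/79
  h_B = 380/79
  h_C = 448/79
  h_D = 436/79

Starting state is C, so the expected hitting time is h_C = 448/79.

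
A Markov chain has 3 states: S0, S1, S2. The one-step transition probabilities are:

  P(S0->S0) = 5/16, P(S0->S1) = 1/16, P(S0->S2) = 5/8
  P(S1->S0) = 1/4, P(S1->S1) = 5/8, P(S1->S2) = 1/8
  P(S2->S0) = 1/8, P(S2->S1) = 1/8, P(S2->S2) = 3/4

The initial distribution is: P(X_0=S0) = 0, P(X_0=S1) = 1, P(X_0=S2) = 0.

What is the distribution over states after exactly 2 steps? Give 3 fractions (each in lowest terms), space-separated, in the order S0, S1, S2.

Answer: 1/4 27/64 21/64

Derivation:
Propagating the distribution step by step (d_{t+1} = d_t * P):
d_0 = (S0=0, S1=1, S2=0)
  d_1[S0] = 0*5/16 + 1*1/4 + 0*1/8 = 1/4
  d_1[S1] = 0*1/16 + 1*5/8 + 0*1/8 = 5/8
  d_1[S2] = 0*5/8 + 1*1/8 + 0*3/4 = 1/8
d_1 = (S0=1/4, S1=5/8, S2=1/8)
  d_2[S0] = 1/4*5/16 + 5/8*1/4 + 1/8*1/8 = 1/4
  d_2[S1] = 1/4*1/16 + 5/8*5/8 + 1/8*1/8 = 27/64
  d_2[S2] = 1/4*5/8 + 5/8*1/8 + 1/8*3/4 = 21/64
d_2 = (S0=1/4, S1=27/64, S2=21/64)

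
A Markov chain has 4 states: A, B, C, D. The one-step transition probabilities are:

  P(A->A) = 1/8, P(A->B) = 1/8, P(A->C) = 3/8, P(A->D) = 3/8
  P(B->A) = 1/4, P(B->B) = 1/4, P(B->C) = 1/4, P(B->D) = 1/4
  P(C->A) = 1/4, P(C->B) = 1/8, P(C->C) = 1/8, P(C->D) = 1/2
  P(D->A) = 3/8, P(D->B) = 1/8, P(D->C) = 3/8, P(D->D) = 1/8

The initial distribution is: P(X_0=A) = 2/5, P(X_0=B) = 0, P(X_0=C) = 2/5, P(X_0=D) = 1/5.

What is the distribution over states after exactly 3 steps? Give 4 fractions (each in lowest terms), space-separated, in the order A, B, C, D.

Answer: 65/256 73/512 729/2560 51/160

Derivation:
Propagating the distribution step by step (d_{t+1} = d_t * P):
d_0 = (A=2/5, B=0, C=2/5, D=1/5)
  d_1[A] = 2/5*1/8 + 0*1/4 + 2/5*1/4 + 1/5*3/8 = 9/40
  d_1[B] = 2/5*1/8 + 0*1/4 + 2/5*1/8 + 1/5*1/8 = 1/8
  d_1[C] = 2/5*3/8 + 0*1/4 + 2/5*1/8 + 1/5*3/8 = 11/40
  d_1[D] = 2/5*3/8 + 0*1/4 + 2/5*1/2 + 1/5*1/8 = 3/8
d_1 = (A=9/40, B=1/8, C=11/40, D=3/8)
  d_2[A] = 9/40*1/8 + 1/8*1/4 + 11/40*1/4 + 3/8*3/8 = 43/160
  d_2[B] = 9/40*1/8 + 1/8*1/4 + 11/40*1/8 + 3/8*1/8 = 9/64
  d_2[C] = 9/40*3/8 + 1/8*1/4 + 11/40*1/8 + 3/8*3/8 = 93/320
  d_2[D] = 9/40*3/8 + 1/8*1/4 + 11/40*1/2 + 3/8*1/8 = 3/10
d_2 = (A=43/160, B=9/64, C=93/320, D=3/10)
  d_3[A] = 43/160*1/8 + 9/64*1/4 + 93/320*1/4 + 3/10*3/8 = 65/256
  d_3[B] = 43/160*1/8 + 9/64*1/4 + 93/320*1/8 + 3/10*1/8 = 73/512
  d_3[C] = 43/160*3/8 + 9/64*1/4 + 93/320*1/8 + 3/10*3/8 = 729/2560
  d_3[D] = 43/160*3/8 + 9/64*1/4 + 93/320*1/2 + 3/10*1/8 = 51/160
d_3 = (A=65/256, B=73/512, C=729/2560, D=51/160)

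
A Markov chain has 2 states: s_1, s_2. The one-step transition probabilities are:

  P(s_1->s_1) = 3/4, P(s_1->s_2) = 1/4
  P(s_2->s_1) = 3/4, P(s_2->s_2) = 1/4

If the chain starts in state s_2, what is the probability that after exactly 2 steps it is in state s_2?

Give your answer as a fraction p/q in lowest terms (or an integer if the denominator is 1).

Answer: 1/4

Derivation:
Computing P^2 by repeated multiplication:
P^1 =
  s_1: [3/4, 1/4]
  s_2: [3/4, 1/4]
P^2 =
  s_1: [3/4, 1/4]
  s_2: [3/4, 1/4]

(P^2)[s_2 -> s_2] = 1/4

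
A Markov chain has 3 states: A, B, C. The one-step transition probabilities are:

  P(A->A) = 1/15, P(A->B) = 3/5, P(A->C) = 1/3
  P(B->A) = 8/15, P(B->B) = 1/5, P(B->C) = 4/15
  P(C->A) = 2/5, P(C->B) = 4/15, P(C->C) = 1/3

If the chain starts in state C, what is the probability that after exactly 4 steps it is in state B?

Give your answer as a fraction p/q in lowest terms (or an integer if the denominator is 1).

Computing P^4 by repeated multiplication:
P^1 =
  A: [1/15, 3/5, 1/3]
  B: [8/15, 1/5, 4/15]
  C: [2/5, 4/15, 1/3]
P^2 =
  A: [103/225, 56/225, 22/75]
  B: [56/225, 97/225, 8/25]
  C: [68/225, 86/225, 71/225]
P^3 =
  A: [947/3375, 151/375, 1069/3375]
  B: [1264/3375, 361/1125, 1028/3375]
  C: [394/1125, 1154/3375, 1039/3375]
P^4 =
  A: [18233/50625, 16876/50625, 1724/5625]
  B: [16096/50625, 18737/50625, 5264/16875]
  C: [16648/50625, 18256/50625, 15721/50625]

(P^4)[C -> B] = 18256/50625

Answer: 18256/50625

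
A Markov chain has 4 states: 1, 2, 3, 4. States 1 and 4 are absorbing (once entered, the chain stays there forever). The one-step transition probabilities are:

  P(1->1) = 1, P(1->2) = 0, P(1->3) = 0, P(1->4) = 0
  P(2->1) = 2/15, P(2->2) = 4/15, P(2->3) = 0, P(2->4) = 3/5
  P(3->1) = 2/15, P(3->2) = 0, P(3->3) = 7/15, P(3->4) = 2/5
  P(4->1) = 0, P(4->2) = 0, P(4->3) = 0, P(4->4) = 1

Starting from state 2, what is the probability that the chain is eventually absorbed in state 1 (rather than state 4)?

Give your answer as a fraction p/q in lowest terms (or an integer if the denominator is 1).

Let a_i = P(absorbed in 1 | start in state i).
Boundary conditions: a_1 = 1, a_4 = 0.
For each transient state i, a_i = sum_j P(i->j) * a_j:
  a_2 = 2/15*a_1 + 4/15*a_2 + 0*a_3 + 3/5*a_4
  a_3 = 2/15*a_1 + 0*a_2 + 7/15*a_3 + 2/5*a_4

Substituting a_1 = 1 and a_4 = 0, rearrange to (I - Q) a = r where r[i] = P(i -> 1):
  [11/15, 0] . (a_2, a_3) = 2/15
  [0, 8/15] . (a_2, a_3) = 2/15

Solving yields:
  a_2 = 2/11
  a_3 = 1/4

Starting state is 2, so the absorption probability is a_2 = 2/11.

Answer: 2/11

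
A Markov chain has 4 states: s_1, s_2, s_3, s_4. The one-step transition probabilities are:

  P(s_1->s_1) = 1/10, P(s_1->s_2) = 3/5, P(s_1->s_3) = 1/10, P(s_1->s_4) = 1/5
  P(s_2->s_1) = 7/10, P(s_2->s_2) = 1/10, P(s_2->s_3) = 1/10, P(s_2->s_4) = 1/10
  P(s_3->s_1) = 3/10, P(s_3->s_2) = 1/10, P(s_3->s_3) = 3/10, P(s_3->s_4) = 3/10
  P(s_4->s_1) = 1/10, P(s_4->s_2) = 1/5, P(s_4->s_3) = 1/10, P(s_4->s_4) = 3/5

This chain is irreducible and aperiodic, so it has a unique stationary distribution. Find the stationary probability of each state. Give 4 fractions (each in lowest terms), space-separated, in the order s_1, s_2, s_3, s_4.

The stationary distribution satisfies pi = pi * P, i.e.:
  pi_s_1 = 1/10*pi_s_1 + 7/10*pi_s_2 + 3/10*pi_s_3 + 1/10*pi_s_4
  pi_s_2 = 3/5*pi_s_1 + 1/10*pi_s_2 + 1/10*pi_s_3 + 1/5*pi_s_4
  pi_s_3 = 1/10*pi_s_1 + 1/10*pi_s_2 + 3/10*pi_s_3 + 1/10*pi_s_4
  pi_s_4 = 1/5*pi_s_1 + 1/10*pi_s_2 + 3/10*pi_s_3 + 3/5*pi_s_4
with normalization: pi_s_1 + pi_s_2 + pi_s_3 + pi_s_4 = 1.

Using the first 3 balance equations plus normalization, the linear system A*pi = b is:
  [-9/10, 7/10, 3/10, 1/10] . pi = 0
  [3/5, -9/10, 1/10, 1/5] . pi = 0
  [1/10, 1/10, -7/10, 1/10] . pi = 0
  [1, 1, 1, 1] . pi = 1

Solving yields:
  pi_s_1 = 25/86
  pi_s_2 = 95/344
  pi_s_3 = 1/8
  pi_s_4 = 53/172

Verification (pi * P):
  25/86*1/10 + 95/344*7/10 + 1/8*3/10 + 53/172*1/10 = 25/86 = pi_s_1  (ok)
  25/86*3/5 + 95/344*1/10 + 1/8*1/10 + 53/172*1/5 = 95/344 = pi_s_2  (ok)
  25/86*1/10 + 95/344*1/10 + 1/8*3/10 + 53/172*1/10 = 1/8 = pi_s_3  (ok)
  25/86*1/5 + 95/344*1/10 + 1/8*3/10 + 53/172*3/5 = 53/172 = pi_s_4  (ok)

Answer: 25/86 95/344 1/8 53/172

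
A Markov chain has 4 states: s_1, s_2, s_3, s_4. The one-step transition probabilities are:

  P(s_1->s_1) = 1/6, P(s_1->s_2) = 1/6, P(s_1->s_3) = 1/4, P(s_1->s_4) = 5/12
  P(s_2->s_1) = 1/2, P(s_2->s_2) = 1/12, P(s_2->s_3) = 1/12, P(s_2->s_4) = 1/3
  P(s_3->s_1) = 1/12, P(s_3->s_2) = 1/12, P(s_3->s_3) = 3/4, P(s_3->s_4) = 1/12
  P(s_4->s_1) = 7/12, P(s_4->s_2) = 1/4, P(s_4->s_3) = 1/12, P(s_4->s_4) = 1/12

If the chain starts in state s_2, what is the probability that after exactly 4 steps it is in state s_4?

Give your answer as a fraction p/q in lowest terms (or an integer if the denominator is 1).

Computing P^4 by repeated multiplication:
P^1 =
  s_1: [1/6, 1/6, 1/4, 5/12]
  s_2: [1/2, 1/12, 1/12, 1/3]
  s_3: [1/12, 1/12, 3/4, 1/12]
  s_4: [7/12, 1/4, 1/12, 1/12]
P^2 =
  s_1: [3/8, 1/6, 5/18, 13/72]
  s_2: [47/144, 13/72, 2/9, 13/48]
  s_3: [1/6, 5/48, 43/72, 19/144]
  s_4: [5/18, 7/48, 17/72, 49/144]
P^3 =
  s_1: [79/288, 125/864, 143/432, 1/4]
  s_2: [185/576, 269/1728, 247/864, 205/864]
  s_3: [119/576, 103/864, 55/108, 95/576]
  s_4: [583/1728, 47/288, 31/108, 367/1728]
P^4 =
  s_1: [1511/5184, 511/3456, 1813/5184, 27/128]
  s_2: [761/2592, 3103/20736, 3395/10368, 1585/6912]
  s_3: [4825/20736, 295/2304, 4741/10368, 629/3456]
  s_4: [5923/20736, 1015/6912, 3431/10368, 2453/10368]

(P^4)[s_2 -> s_4] = 1585/6912

Answer: 1585/6912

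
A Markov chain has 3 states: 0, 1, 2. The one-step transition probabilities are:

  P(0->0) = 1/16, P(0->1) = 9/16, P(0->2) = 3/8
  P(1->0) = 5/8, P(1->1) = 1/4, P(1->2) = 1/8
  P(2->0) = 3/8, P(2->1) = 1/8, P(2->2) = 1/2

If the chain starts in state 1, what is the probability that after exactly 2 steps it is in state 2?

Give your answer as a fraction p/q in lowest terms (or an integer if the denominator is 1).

Computing P^2 by repeated multiplication:
P^1 =
  0: [1/16, 9/16, 3/8]
  1: [5/8, 1/4, 1/8]
  2: [3/8, 1/8, 1/2]
P^2 =
  0: [127/256, 57/256, 9/32]
  1: [31/128, 55/128, 21/64]
  2: [37/128, 39/128, 13/32]

(P^2)[1 -> 2] = 21/64

Answer: 21/64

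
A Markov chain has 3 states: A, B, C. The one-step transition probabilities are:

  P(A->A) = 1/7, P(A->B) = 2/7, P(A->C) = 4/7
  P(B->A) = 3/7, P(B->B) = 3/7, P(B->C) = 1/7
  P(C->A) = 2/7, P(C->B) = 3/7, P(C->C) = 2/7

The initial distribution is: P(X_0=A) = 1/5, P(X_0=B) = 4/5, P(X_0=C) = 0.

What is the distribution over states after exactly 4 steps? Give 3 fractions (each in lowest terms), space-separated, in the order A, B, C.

Answer: 3583/12005 662/1715 3788/12005

Derivation:
Propagating the distribution step by step (d_{t+1} = d_t * P):
d_0 = (A=1/5, B=4/5, C=0)
  d_1[A] = 1/5*1/7 + 4/5*3/7 + 0*2/7 = 13/35
  d_1[B] = 1/5*2/7 + 4/5*3/7 + 0*3/7 = 2/5
  d_1[C] = 1/5*4/7 + 4/5*1/7 + 0*2/7 = 8/35
d_1 = (A=13/35, B=2/5, C=8/35)
  d_2[A] = 13/35*1/7 + 2/5*3/7 + 8/35*2/7 = 71/245
  d_2[B] = 13/35*2/7 + 2/5*3/7 + 8/35*3/7 = 92/245
  d_2[C] = 13/35*4/7 + 2/5*1/7 + 8/35*2/7 = 82/245
d_2 = (A=71/245, B=92/245, C=82/245)
  d_3[A] = 71/245*1/7 + 92/245*3/7 + 82/245*2/7 = 73/245
  d_3[B] = 71/245*2/7 + 92/245*3/7 + 82/245*3/7 = 664/1715
  d_3[C] = 71/245*4/7 + 92/245*1/7 + 82/245*2/7 = 108/343
d_3 = (A=73/245, B=664/1715, C=108/343)
  d_4[A] = 73/245*1/7 + 664/1715*3/7 + 108/343*2/7 = 3583/12005
  d_4[B] = 73/245*2/7 + 664/1715*3/7 + 108/343*3/7 = 662/1715
  d_4[C] = 73/245*4/7 + 664/1715*1/7 + 108/343*2/7 = 3788/12005
d_4 = (A=3583/12005, B=662/1715, C=3788/12005)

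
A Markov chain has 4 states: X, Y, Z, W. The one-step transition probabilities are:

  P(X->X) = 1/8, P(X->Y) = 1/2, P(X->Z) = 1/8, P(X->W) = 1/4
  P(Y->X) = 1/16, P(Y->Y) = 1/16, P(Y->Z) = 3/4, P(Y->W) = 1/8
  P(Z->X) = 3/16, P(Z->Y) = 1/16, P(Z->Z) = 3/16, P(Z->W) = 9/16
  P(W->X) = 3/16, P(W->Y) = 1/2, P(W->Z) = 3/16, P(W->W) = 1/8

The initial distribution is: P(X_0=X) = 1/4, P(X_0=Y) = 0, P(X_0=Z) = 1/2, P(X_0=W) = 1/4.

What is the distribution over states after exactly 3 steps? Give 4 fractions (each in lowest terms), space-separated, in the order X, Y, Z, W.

Answer: 2309/16384 907/4096 1427/4096 4739/16384

Derivation:
Propagating the distribution step by step (d_{t+1} = d_t * P):
d_0 = (X=1/4, Y=0, Z=1/2, W=1/4)
  d_1[X] = 1/4*1/8 + 0*1/16 + 1/2*3/16 + 1/4*3/16 = 11/64
  d_1[Y] = 1/4*1/2 + 0*1/16 + 1/2*1/16 + 1/4*1/2 = 9/32
  d_1[Z] = 1/4*1/8 + 0*3/4 + 1/2*3/16 + 1/4*3/16 = 11/64
  d_1[W] = 1/4*1/4 + 0*1/8 + 1/2*9/16 + 1/4*1/8 = 3/8
d_1 = (X=11/64, Y=9/32, Z=11/64, W=3/8)
  d_2[X] = 11/64*1/8 + 9/32*1/16 + 11/64*3/16 + 3/8*3/16 = 145/1024
  d_2[Y] = 11/64*1/2 + 9/32*1/16 + 11/64*1/16 + 3/8*1/2 = 309/1024
  d_2[Z] = 11/64*1/8 + 9/32*3/4 + 11/64*3/16 + 3/8*3/16 = 343/1024
  d_2[W] = 11/64*1/4 + 9/32*1/8 + 11/64*9/16 + 3/8*1/8 = 227/1024
d_2 = (X=145/1024, Y=309/1024, Z=343/1024, W=227/1024)
  d_3[X] = 145/1024*1/8 + 309/1024*1/16 + 343/1024*3/16 + 227/1024*3/16 = 2309/16384
  d_3[Y] = 145/1024*1/2 + 309/1024*1/16 + 343/1024*1/16 + 227/1024*1/2 = 907/4096
  d_3[Z] = 145/1024*1/8 + 309/1024*3/4 + 343/1024*3/16 + 227/1024*3/16 = 1427/4096
  d_3[W] = 145/1024*1/4 + 309/1024*1/8 + 343/1024*9/16 + 227/1024*1/8 = 4739/16384
d_3 = (X=2309/16384, Y=907/4096, Z=1427/4096, W=4739/16384)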